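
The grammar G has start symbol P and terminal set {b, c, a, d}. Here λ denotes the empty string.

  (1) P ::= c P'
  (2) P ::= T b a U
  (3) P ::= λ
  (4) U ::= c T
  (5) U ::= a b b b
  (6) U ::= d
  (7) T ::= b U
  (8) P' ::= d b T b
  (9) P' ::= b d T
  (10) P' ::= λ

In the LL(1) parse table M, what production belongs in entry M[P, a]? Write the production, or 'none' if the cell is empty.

none

FIRST(U) = {a, c, d}
FIRST(T) = {b}
FIRST(P') = {λ, b, d}
FIRST(P) = {λ, b, c}  (via T b a U)
FOLLOW(P) includes $ since P is the start symbol.
FOLLOW(P): P appears on no right-hand side. Thus FOLLOW(P) = {$}.
For P ::= c P': FIRST(c P') = {c}, so it goes in M[P, t] for t ∈ {c}.
For P ::= T b a U: FIRST(T b a U) = {b}, so it goes in M[P, t] for t ∈ {b}.
For P ::= λ: FIRST(λ) = {λ}, so it goes in M[P, t] for t ∈ {}; since λ ∈ FIRST, also for every t ∈ FOLLOW(P) = {$}.
None of these place a production in M[P, a].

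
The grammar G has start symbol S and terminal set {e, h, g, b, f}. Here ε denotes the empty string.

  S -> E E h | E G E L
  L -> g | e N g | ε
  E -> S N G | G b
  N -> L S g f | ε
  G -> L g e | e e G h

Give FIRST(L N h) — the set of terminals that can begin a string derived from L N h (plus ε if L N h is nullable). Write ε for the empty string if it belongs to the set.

{e, g, h}

FIRST(L): from L->g we get {g}; from L->e N g we get {e}; from L->ε we get {ε}. So FIRST(L) = {ε, e, g}.
FIRST(G): from G->L g e we get {e, g}; from G->e e G h we get {e}. So FIRST(G) = {e, g}.
FIRST(S): from S->E E h we get {e, g}; from S->E G E L we get {e, g}. So FIRST(S) = {e, g}.
FIRST(E): from E->S N G we get {e, g}; from E->G b we get {e, g}. So FIRST(E) = {e, g}.
FIRST(N): from N->L S g f we get {e, g}; from N->ε we get {ε}. So FIRST(N) = {ε, e, g}.
FIRST(L N h): take FIRST of each symbol in turn, carrying on past any symbol whose FIRST contains ε; result {e, g, h}.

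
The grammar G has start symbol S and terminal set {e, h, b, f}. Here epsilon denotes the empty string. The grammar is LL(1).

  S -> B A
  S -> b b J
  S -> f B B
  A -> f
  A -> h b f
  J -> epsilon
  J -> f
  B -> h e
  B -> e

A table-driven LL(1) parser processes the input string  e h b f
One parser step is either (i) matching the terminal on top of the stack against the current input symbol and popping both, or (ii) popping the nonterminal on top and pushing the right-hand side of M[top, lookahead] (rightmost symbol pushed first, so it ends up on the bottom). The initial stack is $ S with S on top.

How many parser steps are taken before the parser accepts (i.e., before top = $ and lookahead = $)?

     Stack    Input      Action
  1  $ S      e h b f $  expand S -> B A
  2  $ A B    e h b f $  expand B -> e
  3  $ A e    e h b f $  match e
  4  $ A      h b f $    expand A -> h b f
  5  $ f b h  h b f $    match h
  6  $ f b    b f $      match b
  7  $ f      f $        match f
Accept reached after 7 steps.

7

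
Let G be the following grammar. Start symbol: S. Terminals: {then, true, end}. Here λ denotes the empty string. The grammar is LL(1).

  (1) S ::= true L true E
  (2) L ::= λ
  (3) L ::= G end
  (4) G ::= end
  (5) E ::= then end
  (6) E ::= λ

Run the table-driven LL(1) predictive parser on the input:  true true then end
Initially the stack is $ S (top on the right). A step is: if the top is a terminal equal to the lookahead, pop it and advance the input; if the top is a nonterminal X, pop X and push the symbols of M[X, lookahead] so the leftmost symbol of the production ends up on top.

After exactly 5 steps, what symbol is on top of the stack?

then

step 1: stack=$ S  input=true true then end $  — expand S ::= true L true E
step 2: stack=$ E true L true  input=true true then end $  — match true
step 3: stack=$ E true L  input=true then end $  — expand L ::= λ
step 4: stack=$ E true  input=true then end $  — match true
step 5: stack=$ E  input=then end $  — expand E ::= then end
Stack after step 5: $ end then (top = then).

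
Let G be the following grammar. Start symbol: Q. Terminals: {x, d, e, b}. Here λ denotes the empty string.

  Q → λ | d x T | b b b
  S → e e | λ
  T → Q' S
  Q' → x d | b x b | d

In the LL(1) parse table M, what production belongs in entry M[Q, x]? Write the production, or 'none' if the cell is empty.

FIRST(Q) = {λ, b, d}
FIRST(S) = {λ, e}
FIRST(Q') = {b, d, x}
FIRST(T) = {b, d, x}  (via Q' S)
FOLLOW(Q) includes $ since Q is the start symbol.
FOLLOW(Q): Q appears on no right-hand side. Thus FOLLOW(Q) = {$}.
For Q → λ: FIRST(λ) = {λ}, so it goes in M[Q, t] for t ∈ {}; since λ ∈ FIRST, also for every t ∈ FOLLOW(Q) = {$}.
For Q → d x T: FIRST(d x T) = {d}, so it goes in M[Q, t] for t ∈ {d}.
For Q → b b b: FIRST(b b b) = {b}, so it goes in M[Q, t] for t ∈ {b}.
None of these place a production in M[Q, x].

none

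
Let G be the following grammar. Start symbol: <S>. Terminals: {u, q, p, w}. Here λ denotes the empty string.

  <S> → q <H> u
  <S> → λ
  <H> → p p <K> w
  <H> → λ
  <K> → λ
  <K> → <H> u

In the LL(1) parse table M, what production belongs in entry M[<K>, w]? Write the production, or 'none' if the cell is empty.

<K> → λ

FIRST(<S>) = {λ, q}
FIRST(<H>) = {λ, p}
FIRST(<K>) = {λ, p, u}  (via <H> u)
FOLLOW(<S>) includes $ since <S> is the start symbol.
FOLLOW(<K>): in <H>→p p <K> w, <K> is followed by w with FIRST {w}. Thus FOLLOW(<K>) = {w}.
For <K> → λ: FIRST(λ) = {λ}, so it goes in M[<K>, t] for t ∈ {}; since λ ∈ FIRST, also for every t ∈ FOLLOW(<K>) = {w}.
For <K> → <H> u: FIRST(<H> u) = {p, u}, so it goes in M[<K>, t] for t ∈ {p, u}.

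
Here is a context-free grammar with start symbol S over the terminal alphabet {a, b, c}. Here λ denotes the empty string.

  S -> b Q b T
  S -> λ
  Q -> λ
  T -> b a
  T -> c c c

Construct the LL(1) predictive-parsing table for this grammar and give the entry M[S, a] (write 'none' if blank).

none

FIRST(S): from S->b Q b T we get {b}; from S->λ we get {λ}. So FIRST(S) = {λ, b}.
FIRST(Q): from Q->λ we get {λ}. So FIRST(Q) = {λ}.
FIRST(T): from T->b a we get {b}; from T->c c c we get {c}. So FIRST(T) = {b, c}.
FOLLOW(S) includes $ since S is the start symbol.
FOLLOW(S): S appears on no right-hand side. Thus FOLLOW(S) = {$}.
For S -> b Q b T: FIRST(b Q b T) = {b}, so it goes in M[S, t] for t ∈ {b}.
For S -> λ: FIRST(λ) = {λ}, so it goes in M[S, t] for t ∈ {}; since λ ∈ FIRST, also for every t ∈ FOLLOW(S) = {$}.
None of these place a production in M[S, a].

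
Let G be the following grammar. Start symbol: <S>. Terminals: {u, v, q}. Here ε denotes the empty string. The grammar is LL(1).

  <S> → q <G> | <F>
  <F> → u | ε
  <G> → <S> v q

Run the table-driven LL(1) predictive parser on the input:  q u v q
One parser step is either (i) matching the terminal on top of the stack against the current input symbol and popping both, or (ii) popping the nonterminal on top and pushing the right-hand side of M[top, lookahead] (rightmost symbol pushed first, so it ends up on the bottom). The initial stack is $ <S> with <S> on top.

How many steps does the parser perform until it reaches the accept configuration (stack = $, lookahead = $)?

8

     Stack      Input      Action
  1  $ <S>      q u v q $  expand <S> → q <G>
  2  $ <G> q    q u v q $  match q
  3  $ <G>      u v q $    expand <G> → <S> v q
  4  $ q v <S>  u v q $    expand <S> → <F>
  5  $ q v <F>  u v q $    expand <F> → u
  6  $ q v u    u v q $    match u
  7  $ q v      v q $      match v
  8  $ q        q $        match q
Accept reached after 8 steps.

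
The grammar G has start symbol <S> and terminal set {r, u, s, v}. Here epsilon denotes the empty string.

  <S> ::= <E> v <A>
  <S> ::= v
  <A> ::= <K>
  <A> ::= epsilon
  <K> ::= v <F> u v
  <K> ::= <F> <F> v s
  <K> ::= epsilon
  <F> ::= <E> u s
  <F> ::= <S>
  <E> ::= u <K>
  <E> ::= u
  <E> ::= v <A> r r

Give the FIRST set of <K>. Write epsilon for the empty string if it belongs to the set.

FIRST(<E>) = {u, v}
FIRST(<S>) = {u, v}  (via <E> v <A>)
FIRST(<F>) = {u, v}  (via <E> u s, <S>)
FIRST(<K>) = {epsilon, u, v}  (via <F> <F> v s)
FIRST(<A>) = {epsilon, u, v}  (via <K>)

{epsilon, u, v}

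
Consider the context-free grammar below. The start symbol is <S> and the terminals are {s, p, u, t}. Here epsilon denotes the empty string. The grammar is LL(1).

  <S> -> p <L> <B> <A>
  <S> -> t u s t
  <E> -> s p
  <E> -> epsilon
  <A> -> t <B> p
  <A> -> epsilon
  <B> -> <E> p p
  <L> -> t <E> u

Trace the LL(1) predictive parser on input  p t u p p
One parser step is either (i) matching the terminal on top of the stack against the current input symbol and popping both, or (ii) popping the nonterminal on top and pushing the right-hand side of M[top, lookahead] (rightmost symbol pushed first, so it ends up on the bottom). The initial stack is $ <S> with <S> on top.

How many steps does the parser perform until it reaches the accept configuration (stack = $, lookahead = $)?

11

step 1: stack=$ <S>  input=p t u p p $  — expand <S> -> p <L> <B> <A>
step 2: stack=$ <A> <B> <L> p  input=p t u p p $  — match p
step 3: stack=$ <A> <B> <L>  input=t u p p $  — expand <L> -> t <E> u
step 4: stack=$ <A> <B> u <E> t  input=t u p p $  — match t
step 5: stack=$ <A> <B> u <E>  input=u p p $  — expand <E> -> epsilon
step 6: stack=$ <A> <B> u  input=u p p $  — match u
step 7: stack=$ <A> <B>  input=p p $  — expand <B> -> <E> p p
step 8: stack=$ <A> p p <E>  input=p p $  — expand <E> -> epsilon
step 9: stack=$ <A> p p  input=p p $  — match p
step 10: stack=$ <A> p  input=p $  — match p
step 11: stack=$ <A>  input=$  — expand <A> -> epsilon
Accept reached after 11 steps.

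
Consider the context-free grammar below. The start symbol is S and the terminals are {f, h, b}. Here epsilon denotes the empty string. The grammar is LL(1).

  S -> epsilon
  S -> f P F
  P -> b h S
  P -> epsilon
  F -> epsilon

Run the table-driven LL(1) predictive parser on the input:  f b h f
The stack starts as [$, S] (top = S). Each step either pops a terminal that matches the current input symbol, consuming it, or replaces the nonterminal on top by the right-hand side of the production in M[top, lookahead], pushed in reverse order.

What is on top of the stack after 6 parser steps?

step 1: stack=$ S  input=f b h f $  — expand S -> f P F
step 2: stack=$ F P f  input=f b h f $  — match f
step 3: stack=$ F P  input=b h f $  — expand P -> b h S
step 4: stack=$ F S h b  input=b h f $  — match b
step 5: stack=$ F S h  input=h f $  — match h
step 6: stack=$ F S  input=f $  — expand S -> f P F
Stack after step 6: $ F F P f (top = f).

f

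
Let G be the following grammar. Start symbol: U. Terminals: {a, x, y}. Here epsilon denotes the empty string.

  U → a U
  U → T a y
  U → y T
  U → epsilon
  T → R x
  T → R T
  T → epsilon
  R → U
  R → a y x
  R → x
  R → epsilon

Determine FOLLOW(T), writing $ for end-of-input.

FIRST(U): from U→a U we get {a}; from U→T a y we get {a, x, y}; from U→y T we get {y}; from U→epsilon we get {epsilon}. So FIRST(U) = {epsilon, a, x, y}.
FIRST(R): from R→U we get {epsilon, a, x, y}; from R→a y x we get {a}; from R→x we get {x}; from R→epsilon we get {epsilon}. So FIRST(R) = {epsilon, a, x, y}.
FIRST(T): from T→R x we get {a, x, y}; from T→R T we get {epsilon, a, x, y}; from T→epsilon we get {epsilon}. So FIRST(T) = {epsilon, a, x, y}.
FOLLOW(U) includes $ since U is the start symbol.
FOLLOW(U): in U→a U, the suffix after U is empty (adds nothing new); in R→U, the suffix after U is empty, so FOLLOW(U) ⊇ FOLLOW(R) = {$, a, x, y}. Thus FOLLOW(U) = {$, a, x, y}.
FOLLOW(T): in U→T a y, T is followed by a y with FIRST {a}; in U→y T, the suffix after T is empty, so FOLLOW(T) ⊇ FOLLOW(U) = {$, a, x, y}; in T→R T, the suffix after T is empty (adds nothing new). Thus FOLLOW(T) = {$, a, x, y}.
FOLLOW(R): in T→R x, R is followed by x with FIRST {x}; in T→R T, R is followed by T with FIRST {epsilon, a, x, y}; in T→R T, the suffix after R is nullable, so FOLLOW(R) ⊇ FOLLOW(T) = {$, a, x, y}. Thus FOLLOW(R) = {$, a, x, y}.

{$, a, x, y}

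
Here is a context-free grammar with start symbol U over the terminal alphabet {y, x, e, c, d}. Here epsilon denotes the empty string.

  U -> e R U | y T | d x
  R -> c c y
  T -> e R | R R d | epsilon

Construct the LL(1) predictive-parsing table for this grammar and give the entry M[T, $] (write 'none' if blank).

FIRST(U) = {d, e, y}
FIRST(R) = {c}
FIRST(T) = {epsilon, c, e}  (via R R d)
FOLLOW(U) includes $ since U is the start symbol.
FOLLOW(U): in U->e R U, the suffix after U is empty (adds nothing new). Thus FOLLOW(U) = {$}.
FOLLOW(T): in U->y T, the suffix after T is empty, so FOLLOW(T) ⊇ FOLLOW(U) = {$}. Thus FOLLOW(T) = {$}.
For T -> e R: FIRST(e R) = {e}, so it goes in M[T, t] for t ∈ {e}.
For T -> R R d: FIRST(R R d) = {c}, so it goes in M[T, t] for t ∈ {c}.
For T -> epsilon: FIRST(epsilon) = {epsilon}, so it goes in M[T, t] for t ∈ {}; since epsilon ∈ FIRST, also for every t ∈ FOLLOW(T) = {$}.

T -> epsilon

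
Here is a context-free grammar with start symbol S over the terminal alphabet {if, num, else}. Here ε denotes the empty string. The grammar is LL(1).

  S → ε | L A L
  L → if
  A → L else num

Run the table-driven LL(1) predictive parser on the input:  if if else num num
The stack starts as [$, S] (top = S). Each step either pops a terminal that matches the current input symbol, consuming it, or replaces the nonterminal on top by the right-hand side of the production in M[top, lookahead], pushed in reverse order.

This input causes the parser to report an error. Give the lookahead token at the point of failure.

num

     Stack            Input                 Action
  1  $ S              if if else num num $  expand S → L A L
  2  $ L A L          if if else num num $  expand L → if
  3  $ L A if         if if else num num $  match if
  4  $ L A            if else num num $     expand A → L else num
  5  $ L num else L   if else num num $     expand L → if
  6  $ L num else if  if else num num $     match if
  7  $ L num else     else num num $        match else
  8  $ L num          num num $             match num
  9  $ L              num $                 error: M[L, num] is empty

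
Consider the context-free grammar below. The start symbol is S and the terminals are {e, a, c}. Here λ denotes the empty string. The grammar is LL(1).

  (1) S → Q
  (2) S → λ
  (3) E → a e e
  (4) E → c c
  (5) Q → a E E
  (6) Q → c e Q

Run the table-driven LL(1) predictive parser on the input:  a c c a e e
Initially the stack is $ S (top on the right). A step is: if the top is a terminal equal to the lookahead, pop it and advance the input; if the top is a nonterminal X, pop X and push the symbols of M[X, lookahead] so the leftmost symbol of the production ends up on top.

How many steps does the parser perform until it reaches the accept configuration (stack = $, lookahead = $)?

10

step 1: stack=$ S  input=a c c a e e $  — expand S → Q
step 2: stack=$ Q  input=a c c a e e $  — expand Q → a E E
step 3: stack=$ E E a  input=a c c a e e $  — match a
step 4: stack=$ E E  input=c c a e e $  — expand E → c c
step 5: stack=$ E c c  input=c c a e e $  — match c
step 6: stack=$ E c  input=c a e e $  — match c
step 7: stack=$ E  input=a e e $  — expand E → a e e
step 8: stack=$ e e a  input=a e e $  — match a
step 9: stack=$ e e  input=e e $  — match e
step 10: stack=$ e  input=e $  — match e
Accept reached after 10 steps.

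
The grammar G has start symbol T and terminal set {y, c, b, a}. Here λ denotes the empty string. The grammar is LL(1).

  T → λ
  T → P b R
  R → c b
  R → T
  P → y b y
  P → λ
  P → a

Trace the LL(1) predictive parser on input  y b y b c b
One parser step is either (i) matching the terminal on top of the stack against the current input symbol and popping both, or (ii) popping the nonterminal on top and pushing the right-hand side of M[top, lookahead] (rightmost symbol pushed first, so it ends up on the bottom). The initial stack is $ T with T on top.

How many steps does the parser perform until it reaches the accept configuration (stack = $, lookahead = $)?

step 1: stack=$ T  input=y b y b c b $  — expand T → P b R
step 2: stack=$ R b P  input=y b y b c b $  — expand P → y b y
step 3: stack=$ R b y b y  input=y b y b c b $  — match y
step 4: stack=$ R b y b  input=b y b c b $  — match b
step 5: stack=$ R b y  input=y b c b $  — match y
step 6: stack=$ R b  input=b c b $  — match b
step 7: stack=$ R  input=c b $  — expand R → c b
step 8: stack=$ b c  input=c b $  — match c
step 9: stack=$ b  input=b $  — match b
Accept reached after 9 steps.

9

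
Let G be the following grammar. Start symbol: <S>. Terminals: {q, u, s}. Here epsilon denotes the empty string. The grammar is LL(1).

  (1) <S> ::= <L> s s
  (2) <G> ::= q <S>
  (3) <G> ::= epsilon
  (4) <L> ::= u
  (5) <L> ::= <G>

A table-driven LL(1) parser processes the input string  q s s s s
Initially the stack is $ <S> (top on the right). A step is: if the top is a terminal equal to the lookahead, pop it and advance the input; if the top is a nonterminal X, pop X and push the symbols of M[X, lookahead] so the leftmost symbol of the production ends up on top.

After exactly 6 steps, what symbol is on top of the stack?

     Stack          Input        Action
  1  $ <S>          q s s s s $  expand <S> ::= <L> s s
  2  $ s s <L>      q s s s s $  expand <L> ::= <G>
  3  $ s s <G>      q s s s s $  expand <G> ::= q <S>
  4  $ s s <S> q    q s s s s $  match q
  5  $ s s <S>      s s s s $    expand <S> ::= <L> s s
  6  $ s s s s <L>  s s s s $    expand <L> ::= <G>
Stack after step 6: $ s s s s <G> (top = <G>).

<G>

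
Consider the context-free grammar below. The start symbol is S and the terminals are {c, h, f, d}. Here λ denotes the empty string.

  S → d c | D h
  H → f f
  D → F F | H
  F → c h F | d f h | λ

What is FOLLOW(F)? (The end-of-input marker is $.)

FIRST(H): from H→f f we get {f}. So FIRST(H) = {f}.
FIRST(F): from F→c h F we get {c}; from F→d f h we get {d}; from F→λ we get {λ}. So FIRST(F) = {λ, c, d}.
FIRST(D): from D→F F we get {λ, c, d}; from D→H we get {f}. So FIRST(D) = {λ, c, d, f}.
FIRST(S): from S→d c we get {d}; from S→D h we get {c, d, f, h}. So FIRST(S) = {c, d, f, h}.
FOLLOW(S) includes $ since S is the start symbol.
FOLLOW(S): S appears on no right-hand side. Thus FOLLOW(S) = {$}.
FOLLOW(D): in S→D h, D is followed by h with FIRST {h}. Thus FOLLOW(D) = {h}.
FOLLOW(H): in D→H, the suffix after H is empty, so FOLLOW(H) ⊇ FOLLOW(D) = {h}. Thus FOLLOW(H) = {h}.
FOLLOW(F): in D→F F (occurrence 1), F is followed by F with FIRST {λ, c, d}; in D→F F (occurrence 1), the suffix after F is nullable, so FOLLOW(F) ⊇ FOLLOW(D) = {h}; in D→F F (occurrence 2), the suffix after F is empty, so FOLLOW(F) ⊇ FOLLOW(D) = {h}; in F→c h F, the suffix after F is empty (adds nothing new). Thus FOLLOW(F) = {c, d, h}.

{c, d, h}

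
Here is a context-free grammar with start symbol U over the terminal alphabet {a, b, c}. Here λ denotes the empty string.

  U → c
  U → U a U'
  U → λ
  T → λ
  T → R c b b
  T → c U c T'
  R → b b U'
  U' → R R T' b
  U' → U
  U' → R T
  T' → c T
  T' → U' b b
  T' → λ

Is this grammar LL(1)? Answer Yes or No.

No

FIRST(U) = {λ, a, c}
FIRST(T) = {λ, b, c}
FIRST(R) = {b}
FIRST(U') = {λ, a, b, c}
FIRST(T') = {λ, a, b, c}
FOLLOW(U) = {$, a, b, c}
FOLLOW(T) = {$, a, b, c}
FOLLOW(R) = {$, a, b, c}
FOLLOW(U') = {$, a, b, c}
FOLLOW(T') = {$, a, b, c}
Cell M[T, b] receives both T → λ and T → R c b b — the grammar is not LL(1).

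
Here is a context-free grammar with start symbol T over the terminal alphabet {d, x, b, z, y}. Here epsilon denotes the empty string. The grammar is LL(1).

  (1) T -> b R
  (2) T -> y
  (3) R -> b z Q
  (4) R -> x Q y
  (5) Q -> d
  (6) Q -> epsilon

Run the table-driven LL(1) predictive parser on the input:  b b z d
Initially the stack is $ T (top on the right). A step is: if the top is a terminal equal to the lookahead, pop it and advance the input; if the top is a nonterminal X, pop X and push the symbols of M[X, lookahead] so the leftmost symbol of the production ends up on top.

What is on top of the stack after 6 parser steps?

d

step 1: stack=$ T  input=b b z d $  — expand T -> b R
step 2: stack=$ R b  input=b b z d $  — match b
step 3: stack=$ R  input=b z d $  — expand R -> b z Q
step 4: stack=$ Q z b  input=b z d $  — match b
step 5: stack=$ Q z  input=z d $  — match z
step 6: stack=$ Q  input=d $  — expand Q -> d
Stack after step 6: $ d (top = d).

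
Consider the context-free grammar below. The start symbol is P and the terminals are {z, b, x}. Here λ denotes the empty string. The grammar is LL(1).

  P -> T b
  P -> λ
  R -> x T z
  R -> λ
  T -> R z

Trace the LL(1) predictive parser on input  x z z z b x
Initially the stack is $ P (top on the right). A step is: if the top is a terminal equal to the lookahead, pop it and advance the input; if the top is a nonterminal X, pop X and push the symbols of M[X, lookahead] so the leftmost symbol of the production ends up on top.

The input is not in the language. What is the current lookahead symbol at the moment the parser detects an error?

      Stack        Input          Action
   1  $ P          x z z z b x $  expand P -> T b
   2  $ b T        x z z z b x $  expand T -> R z
   3  $ b z R      x z z z b x $  expand R -> x T z
   4  $ b z z T x  x z z z b x $  match x
   5  $ b z z T    z z z b x $    expand T -> R z
   6  $ b z z z R  z z z b x $    expand R -> λ
   7  $ b z z z    z z z b x $    match z
   8  $ b z z      z z b x $      match z
   9  $ b z        z b x $        match z
  10  $ b          b x $          match b
  11  $            x $            error: stack empty but input remains

x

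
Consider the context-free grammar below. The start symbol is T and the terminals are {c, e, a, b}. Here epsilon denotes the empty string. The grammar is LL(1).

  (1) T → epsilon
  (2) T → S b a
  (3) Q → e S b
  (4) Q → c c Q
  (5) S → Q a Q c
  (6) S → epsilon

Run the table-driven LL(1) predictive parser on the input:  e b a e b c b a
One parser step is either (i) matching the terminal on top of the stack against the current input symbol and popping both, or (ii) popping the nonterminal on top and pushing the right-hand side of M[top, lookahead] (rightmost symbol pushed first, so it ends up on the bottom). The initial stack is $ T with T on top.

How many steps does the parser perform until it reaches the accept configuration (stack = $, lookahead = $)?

14

step 1: stack=$ T  input=e b a e b c b a $  — expand T → S b a
step 2: stack=$ a b S  input=e b a e b c b a $  — expand S → Q a Q c
step 3: stack=$ a b c Q a Q  input=e b a e b c b a $  — expand Q → e S b
step 4: stack=$ a b c Q a b S e  input=e b a e b c b a $  — match e
step 5: stack=$ a b c Q a b S  input=b a e b c b a $  — expand S → epsilon
step 6: stack=$ a b c Q a b  input=b a e b c b a $  — match b
step 7: stack=$ a b c Q a  input=a e b c b a $  — match a
step 8: stack=$ a b c Q  input=e b c b a $  — expand Q → e S b
step 9: stack=$ a b c b S e  input=e b c b a $  — match e
step 10: stack=$ a b c b S  input=b c b a $  — expand S → epsilon
step 11: stack=$ a b c b  input=b c b a $  — match b
step 12: stack=$ a b c  input=c b a $  — match c
step 13: stack=$ a b  input=b a $  — match b
step 14: stack=$ a  input=a $  — match a
Accept reached after 14 steps.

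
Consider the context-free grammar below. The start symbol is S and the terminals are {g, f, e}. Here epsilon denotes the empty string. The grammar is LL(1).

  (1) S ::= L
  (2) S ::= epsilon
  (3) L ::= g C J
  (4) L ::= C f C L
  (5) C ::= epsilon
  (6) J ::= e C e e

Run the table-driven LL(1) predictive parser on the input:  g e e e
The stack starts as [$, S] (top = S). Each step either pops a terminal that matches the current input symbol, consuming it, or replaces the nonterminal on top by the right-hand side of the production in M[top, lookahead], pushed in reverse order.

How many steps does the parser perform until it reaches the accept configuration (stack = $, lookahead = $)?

     Stack      Input      Action
  1  $ S        g e e e $  expand S ::= L
  2  $ L        g e e e $  expand L ::= g C J
  3  $ J C g    g e e e $  match g
  4  $ J C      e e e $    expand C ::= epsilon
  5  $ J        e e e $    expand J ::= e C e e
  6  $ e e C e  e e e $    match e
  7  $ e e C    e e $      expand C ::= epsilon
  8  $ e e      e e $      match e
  9  $ e        e $        match e
Accept reached after 9 steps.

9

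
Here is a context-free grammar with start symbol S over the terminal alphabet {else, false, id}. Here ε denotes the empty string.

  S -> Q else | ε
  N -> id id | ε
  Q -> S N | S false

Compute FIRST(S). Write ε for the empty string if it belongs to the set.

FIRST(N): from N->id id we get {id}; from N->ε we get {ε}. So FIRST(N) = {ε, id}.
FIRST(S): from S->Q else we get {else, false, id}; from S->ε we get {ε}. So FIRST(S) = {ε, else, false, id}.
FIRST(Q): from Q->S N we get {ε, else, false, id}; from Q->S false we get {else, false, id}. So FIRST(Q) = {ε, else, false, id}.

{ε, else, false, id}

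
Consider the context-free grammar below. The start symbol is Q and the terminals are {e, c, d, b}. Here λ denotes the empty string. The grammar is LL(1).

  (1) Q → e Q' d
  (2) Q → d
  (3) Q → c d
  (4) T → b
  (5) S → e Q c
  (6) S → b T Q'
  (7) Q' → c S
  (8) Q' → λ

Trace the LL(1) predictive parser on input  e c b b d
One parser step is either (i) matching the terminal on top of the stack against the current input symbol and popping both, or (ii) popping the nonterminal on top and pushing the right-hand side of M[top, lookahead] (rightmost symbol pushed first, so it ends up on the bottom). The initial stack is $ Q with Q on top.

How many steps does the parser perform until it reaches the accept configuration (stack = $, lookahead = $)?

step 1: stack=$ Q  input=e c b b d $  — expand Q → e Q' d
step 2: stack=$ d Q' e  input=e c b b d $  — match e
step 3: stack=$ d Q'  input=c b b d $  — expand Q' → c S
step 4: stack=$ d S c  input=c b b d $  — match c
step 5: stack=$ d S  input=b b d $  — expand S → b T Q'
step 6: stack=$ d Q' T b  input=b b d $  — match b
step 7: stack=$ d Q' T  input=b d $  — expand T → b
step 8: stack=$ d Q' b  input=b d $  — match b
step 9: stack=$ d Q'  input=d $  — expand Q' → λ
step 10: stack=$ d  input=d $  — match d
Accept reached after 10 steps.

10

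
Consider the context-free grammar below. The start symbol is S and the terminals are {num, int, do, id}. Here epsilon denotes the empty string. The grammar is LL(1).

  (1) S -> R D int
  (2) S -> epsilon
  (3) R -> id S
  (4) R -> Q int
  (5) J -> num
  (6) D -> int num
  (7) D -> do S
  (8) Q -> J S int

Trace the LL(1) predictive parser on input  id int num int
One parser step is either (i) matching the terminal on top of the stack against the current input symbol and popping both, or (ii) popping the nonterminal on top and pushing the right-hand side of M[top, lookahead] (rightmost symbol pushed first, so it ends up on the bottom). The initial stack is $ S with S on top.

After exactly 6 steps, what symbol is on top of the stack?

num

     Stack          Input             Action
  1  $ S            id int num int $  expand S -> R D int
  2  $ int D R      id int num int $  expand R -> id S
  3  $ int D S id   id int num int $  match id
  4  $ int D S      int num int $     expand S -> epsilon
  5  $ int D        int num int $     expand D -> int num
  6  $ int num int  int num int $     match int
Stack after step 6: $ int num (top = num).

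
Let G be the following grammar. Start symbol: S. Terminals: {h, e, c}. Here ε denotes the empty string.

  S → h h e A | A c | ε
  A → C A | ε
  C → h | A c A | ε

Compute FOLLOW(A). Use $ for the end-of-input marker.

FIRST(S) = {ε, c, h}  (via A c)
FIRST(A) = {ε, c, h}  (via C A)
FIRST(C) = {ε, c, h}  (via A c A)
FOLLOW(S) includes $ since S is the start symbol.
FOLLOW(S): S appears on no right-hand side. Thus FOLLOW(S) = {$}.
FOLLOW(A): in S→h h e A, the suffix after A is empty, so FOLLOW(A) ⊇ FOLLOW(S) = {$}; in S→A c, A is followed by c with FIRST {c}; in A→C A, the suffix after A is empty (adds nothing new); in C→A c A (occurrence 1), A is followed by c A with FIRST {c}; in C→A c A (occurrence 2), the suffix after A is empty, so FOLLOW(A) ⊇ FOLLOW(C) = {$, c, h}. Thus FOLLOW(A) = {$, c, h}.
FOLLOW(C): in A→C A, C is followed by A with FIRST {ε, c, h}; in A→C A, the suffix after C is nullable, so FOLLOW(C) ⊇ FOLLOW(A) = {$, c, h}. Thus FOLLOW(C) = {$, c, h}.

{$, c, h}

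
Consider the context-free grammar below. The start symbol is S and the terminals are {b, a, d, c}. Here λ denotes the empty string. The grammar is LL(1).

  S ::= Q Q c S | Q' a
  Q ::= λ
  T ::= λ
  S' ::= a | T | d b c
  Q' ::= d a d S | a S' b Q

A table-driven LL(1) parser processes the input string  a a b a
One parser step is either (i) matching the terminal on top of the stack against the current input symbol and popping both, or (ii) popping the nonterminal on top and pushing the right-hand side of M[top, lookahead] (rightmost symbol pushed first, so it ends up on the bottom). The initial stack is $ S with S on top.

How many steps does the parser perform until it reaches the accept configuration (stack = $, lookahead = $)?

8

step 1: stack=$ S  input=a a b a $  — expand S ::= Q' a
step 2: stack=$ a Q'  input=a a b a $  — expand Q' ::= a S' b Q
step 3: stack=$ a Q b S' a  input=a a b a $  — match a
step 4: stack=$ a Q b S'  input=a b a $  — expand S' ::= a
step 5: stack=$ a Q b a  input=a b a $  — match a
step 6: stack=$ a Q b  input=b a $  — match b
step 7: stack=$ a Q  input=a $  — expand Q ::= λ
step 8: stack=$ a  input=a $  — match a
Accept reached after 8 steps.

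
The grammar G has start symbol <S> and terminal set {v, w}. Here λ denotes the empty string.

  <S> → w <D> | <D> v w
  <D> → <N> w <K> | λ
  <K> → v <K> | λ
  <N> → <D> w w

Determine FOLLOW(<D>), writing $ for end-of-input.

FIRST(<K>) = {λ, v}
FIRST(<S>) = {v, w}  (via <D> v w)
FIRST(<D>) = {λ, w}  (via <N> w <K>)
FIRST(<N>) = {w}  (via <D> w w)
FOLLOW(<S>) includes $ since <S> is the start symbol.
FOLLOW(<S>): <S> appears on no right-hand side. Thus FOLLOW(<S>) = {$}.
FOLLOW(<D>): in <S>→w <D>, the suffix after <D> is empty, so FOLLOW(<D>) ⊇ FOLLOW(<S>) = {$}; in <S>→<D> v w, <D> is followed by v w with FIRST {v}; in <N>→<D> w w, <D> is followed by w w with FIRST {w}. Thus FOLLOW(<D>) = {$, v, w}.
FOLLOW(<K>): in <D>→<N> w <K>, the suffix after <K> is empty, so FOLLOW(<K>) ⊇ FOLLOW(<D>) = {$, v, w}; in <K>→v <K>, the suffix after <K> is empty (adds nothing new). Thus FOLLOW(<K>) = {$, v, w}.
FOLLOW(<N>): in <D>→<N> w <K>, <N> is followed by w <K> with FIRST {w}. Thus FOLLOW(<N>) = {w}.

{$, v, w}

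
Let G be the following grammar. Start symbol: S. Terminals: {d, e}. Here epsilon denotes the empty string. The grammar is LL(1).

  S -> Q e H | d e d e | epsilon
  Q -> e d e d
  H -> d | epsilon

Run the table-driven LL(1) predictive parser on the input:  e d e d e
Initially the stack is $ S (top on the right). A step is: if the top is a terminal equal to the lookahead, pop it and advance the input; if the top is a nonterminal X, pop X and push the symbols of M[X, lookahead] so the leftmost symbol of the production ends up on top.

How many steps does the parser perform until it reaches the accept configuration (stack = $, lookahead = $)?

8

     Stack          Input        Action
  1  $ S            e d e d e $  expand S -> Q e H
  2  $ H e Q        e d e d e $  expand Q -> e d e d
  3  $ H e d e d e  e d e d e $  match e
  4  $ H e d e d    d e d e $    match d
  5  $ H e d e      e d e $      match e
  6  $ H e d        d e $        match d
  7  $ H e          e $          match e
  8  $ H            $            expand H -> epsilon
Accept reached after 8 steps.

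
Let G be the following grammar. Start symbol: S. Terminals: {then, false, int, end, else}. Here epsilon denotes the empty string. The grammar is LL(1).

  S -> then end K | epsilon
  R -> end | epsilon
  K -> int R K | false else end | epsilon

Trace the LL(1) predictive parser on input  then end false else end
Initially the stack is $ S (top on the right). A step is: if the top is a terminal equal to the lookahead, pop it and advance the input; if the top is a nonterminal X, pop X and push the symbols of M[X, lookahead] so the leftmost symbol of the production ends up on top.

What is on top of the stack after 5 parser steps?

else

     Stack             Input                      Action
  1  $ S               then end false else end $  expand S -> then end K
  2  $ K end then      then end false else end $  match then
  3  $ K end           end false else end $       match end
  4  $ K               false else end $           expand K -> false else end
  5  $ end else false  false else end $           match false
Stack after step 5: $ end else (top = else).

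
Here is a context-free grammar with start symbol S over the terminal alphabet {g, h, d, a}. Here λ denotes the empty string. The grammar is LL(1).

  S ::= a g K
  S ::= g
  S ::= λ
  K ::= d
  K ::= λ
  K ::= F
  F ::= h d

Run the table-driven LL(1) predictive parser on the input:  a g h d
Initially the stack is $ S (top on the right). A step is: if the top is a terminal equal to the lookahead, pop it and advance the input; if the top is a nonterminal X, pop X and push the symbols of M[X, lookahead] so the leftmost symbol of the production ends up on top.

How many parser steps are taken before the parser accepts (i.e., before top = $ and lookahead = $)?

7

step 1: stack=$ S  input=a g h d $  — expand S ::= a g K
step 2: stack=$ K g a  input=a g h d $  — match a
step 3: stack=$ K g  input=g h d $  — match g
step 4: stack=$ K  input=h d $  — expand K ::= F
step 5: stack=$ F  input=h d $  — expand F ::= h d
step 6: stack=$ d h  input=h d $  — match h
step 7: stack=$ d  input=d $  — match d
Accept reached after 7 steps.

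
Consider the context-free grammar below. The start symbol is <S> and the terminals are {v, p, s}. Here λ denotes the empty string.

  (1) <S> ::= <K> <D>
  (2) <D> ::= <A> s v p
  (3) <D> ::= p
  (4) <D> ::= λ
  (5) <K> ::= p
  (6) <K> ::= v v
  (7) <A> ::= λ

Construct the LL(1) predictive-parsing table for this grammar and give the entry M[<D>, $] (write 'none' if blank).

<D> ::= λ

FIRST(<K>) = {p, v}
FIRST(<A>) = {λ}
FIRST(<S>) = {p, v}  (via <K> <D>)
FIRST(<D>) = {λ, p, s}  (via <A> s v p)
FOLLOW(<S>) includes $ since <S> is the start symbol.
FOLLOW(<S>): <S> appears on no right-hand side. Thus FOLLOW(<S>) = {$}.
FOLLOW(<D>): in <S>::=<K> <D>, the suffix after <D> is empty, so FOLLOW(<D>) ⊇ FOLLOW(<S>) = {$}. Thus FOLLOW(<D>) = {$}.
For <D> ::= <A> s v p: FIRST(<A> s v p) = {s}, so it goes in M[<D>, t] for t ∈ {s}.
For <D> ::= p: FIRST(p) = {p}, so it goes in M[<D>, t] for t ∈ {p}.
For <D> ::= λ: FIRST(λ) = {λ}, so it goes in M[<D>, t] for t ∈ {}; since λ ∈ FIRST, also for every t ∈ FOLLOW(<D>) = {$}.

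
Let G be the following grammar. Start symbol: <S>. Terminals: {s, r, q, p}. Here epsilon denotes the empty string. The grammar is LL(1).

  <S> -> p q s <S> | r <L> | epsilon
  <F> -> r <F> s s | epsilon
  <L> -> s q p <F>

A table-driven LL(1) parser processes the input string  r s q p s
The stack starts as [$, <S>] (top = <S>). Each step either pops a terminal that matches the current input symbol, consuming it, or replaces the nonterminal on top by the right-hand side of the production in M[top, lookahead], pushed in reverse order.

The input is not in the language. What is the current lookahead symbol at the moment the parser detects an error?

     Stack        Input        Action
  1  $ <S>        r s q p s $  expand <S> -> r <L>
  2  $ <L> r      r s q p s $  match r
  3  $ <L>        s q p s $    expand <L> -> s q p <F>
  4  $ <F> p q s  s q p s $    match s
  5  $ <F> p q    q p s $      match q
  6  $ <F> p      p s $        match p
  7  $ <F>        s $          expand <F> -> epsilon
  8  $            s $          error: stack empty but input remains

s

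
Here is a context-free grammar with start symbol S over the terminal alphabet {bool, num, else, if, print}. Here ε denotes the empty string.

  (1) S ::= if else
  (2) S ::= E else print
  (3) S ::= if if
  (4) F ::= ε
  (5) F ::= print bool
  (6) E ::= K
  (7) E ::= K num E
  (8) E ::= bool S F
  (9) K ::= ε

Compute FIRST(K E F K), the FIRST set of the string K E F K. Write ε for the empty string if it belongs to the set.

FIRST(F) = {ε, print}
FIRST(K) = {ε}
FIRST(E) = {ε, bool, num}  (via K, K num E)
FIRST(S) = {bool, else, if, num}  (via E else print)
FIRST(K E F K): take FIRST of each symbol in turn, carrying on past any symbol whose FIRST contains ε; result {ε, bool, num, print}.

{ε, bool, num, print}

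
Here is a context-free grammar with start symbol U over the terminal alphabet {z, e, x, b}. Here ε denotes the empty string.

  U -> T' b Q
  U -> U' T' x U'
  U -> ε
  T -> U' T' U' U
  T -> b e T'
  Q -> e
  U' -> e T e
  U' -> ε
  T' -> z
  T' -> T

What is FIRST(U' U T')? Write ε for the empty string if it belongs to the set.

FIRST(Q): from Q->e we get {e}. So FIRST(Q) = {e}.
FIRST(U'): from U'->e T e we get {e}; from U'->ε we get {ε}. So FIRST(U') = {ε, e}.
FIRST(U): from U->T' b Q we get {b, e, z}; from U->U' T' x U' we get {b, e, z}; from U->ε we get {ε}. So FIRST(U) = {ε, b, e, z}.
FIRST(T): from T->U' T' U' U we get {b, e, z}; from T->b e T' we get {b}. So FIRST(T) = {b, e, z}.
FIRST(T'): from T'->z we get {z}; from T'->T we get {b, e, z}. So FIRST(T') = {b, e, z}.
FIRST(U' U T'): take FIRST of each symbol in turn, carrying on past any symbol whose FIRST contains ε; result {b, e, z}.

{b, e, z}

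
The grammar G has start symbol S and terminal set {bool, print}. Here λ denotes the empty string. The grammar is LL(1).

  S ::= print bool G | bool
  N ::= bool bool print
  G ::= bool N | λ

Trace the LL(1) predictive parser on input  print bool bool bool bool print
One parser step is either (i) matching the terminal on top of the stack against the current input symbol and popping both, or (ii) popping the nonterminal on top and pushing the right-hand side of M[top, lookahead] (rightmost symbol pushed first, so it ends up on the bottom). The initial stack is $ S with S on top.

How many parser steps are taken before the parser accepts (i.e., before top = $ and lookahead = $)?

9

     Stack              Input                              Action
  1  $ S                print bool bool bool bool print $  expand S ::= print bool G
  2  $ G bool print     print bool bool bool bool print $  match print
  3  $ G bool           bool bool bool bool print $        match bool
  4  $ G                bool bool bool print $             expand G ::= bool N
  5  $ N bool           bool bool bool print $             match bool
  6  $ N                bool bool print $                  expand N ::= bool bool print
  7  $ print bool bool  bool bool print $                  match bool
  8  $ print bool       bool print $                       match bool
  9  $ print            print $                            match print
Accept reached after 9 steps.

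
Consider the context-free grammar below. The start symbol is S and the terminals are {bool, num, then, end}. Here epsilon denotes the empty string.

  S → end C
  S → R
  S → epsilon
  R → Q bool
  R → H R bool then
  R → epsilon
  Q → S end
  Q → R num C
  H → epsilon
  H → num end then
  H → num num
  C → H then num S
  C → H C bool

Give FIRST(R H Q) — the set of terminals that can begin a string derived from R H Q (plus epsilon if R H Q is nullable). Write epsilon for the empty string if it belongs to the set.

{bool, end, num}

FIRST(H): from H→epsilon we get {epsilon}; from H→num end then we get {num}; from H→num num we get {num}. So FIRST(H) = {epsilon, num}.
FIRST(C): from C→H then num S we get {num, then}; from C→H C bool we get {num, then}. So FIRST(C) = {num, then}.
FIRST(S): from S→end C we get {end}; from S→R we get {epsilon, bool, end, num}; from S→epsilon we get {epsilon}. So FIRST(S) = {epsilon, bool, end, num}.
FIRST(R): from R→Q bool we get {bool, end, num}; from R→H R bool then we get {bool, end, num}; from R→epsilon we get {epsilon}. So FIRST(R) = {epsilon, bool, end, num}.
FIRST(Q): from Q→S end we get {bool, end, num}; from Q→R num C we get {bool, end, num}. So FIRST(Q) = {bool, end, num}.
FIRST(R H Q): take FIRST of each symbol in turn, carrying on past any symbol whose FIRST contains epsilon; result {bool, end, num}.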